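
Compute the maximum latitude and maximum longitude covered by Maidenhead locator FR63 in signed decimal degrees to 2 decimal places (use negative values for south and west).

84.00, -66.00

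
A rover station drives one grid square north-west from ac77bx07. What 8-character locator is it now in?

AC77ax98

Longitude extended square 0; −1 → -1, wraps to 9, carry into subsquare.
Longitude subsquare b = 1; −1 → 0 = a.
Latitude extended square 7; +1 → 8.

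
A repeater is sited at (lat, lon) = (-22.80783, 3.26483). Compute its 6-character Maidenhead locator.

JG17pe

Offset from 180°W / 90°S: lon 183.2648°, lat 67.1922°.
Field (20°×10°, letters A–R): 183.2648/20 → 9 → J, 67.1922/10 → 6 → G; chars JG.
Square (2°×1°, digits 0–9): 3.2648/2 → 1, 7.1922/1 → 7; chars 17.
Subsquare (5′×2.5′, letters a–x): 1.2648/0.0833333 → 15 → p, 0.1922/0.0416667 → 4 → e; chars pe.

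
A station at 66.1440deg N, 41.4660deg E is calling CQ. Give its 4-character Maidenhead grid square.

Shift to the Maidenhead origin (180°W, 90°S): lon 221.47, lat 156.14.
Field (20°×10°, letters A–R): lon ⌊221.47/20⌋ = 11 → L; lat ⌊156.14/10⌋ = 15 → P.
Square (2°×1°, digits 0–9): lon ⌊1.47/2⌋ = 0; lat ⌊6.14/1⌋ = 6.

LP06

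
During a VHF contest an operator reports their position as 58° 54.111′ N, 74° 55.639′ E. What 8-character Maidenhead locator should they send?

MO78lv16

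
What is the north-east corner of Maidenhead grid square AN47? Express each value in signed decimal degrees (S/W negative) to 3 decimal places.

Field A=0, N=13: +0·20° lon, +13·10° lat → SW at lon -180°, lat 40°.
Square 4, 7: +4·2° lon, +7·1° lat → SW at lon -172°, lat 47°.
Cell spans 2° lon × 1° lat. NE corner is SW corner plus one full cell.
latitude 48.000, longitude -170.000.

48.000, -170.000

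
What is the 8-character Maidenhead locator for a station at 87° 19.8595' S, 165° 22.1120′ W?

Shift to the Maidenhead origin (180°W, 90°S): lon 14.63147, lat 2.66901.
Field: lon ⌊14.63147/20⌋ = 0 → A; lat ⌊2.66901/10⌋ = 0 → A.
Square: lon ⌊14.63147/2⌋ = 7; lat ⌊2.66901/1⌋ = 2.
Subsquare: lon ⌊0.63147/0.0833333⌋ = 7 → h; lat ⌊0.66901/0.0416667⌋ = 16 → q.
Extended square: lon ⌊0.04813/0.00833333⌋ = 5; lat ⌊0.00234/0.00416667⌋ = 0.

AA72hq50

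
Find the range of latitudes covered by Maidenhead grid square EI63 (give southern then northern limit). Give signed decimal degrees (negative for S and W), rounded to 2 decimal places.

Field E=4, I=8: +4·20° lon, +8·10° lat → SW at lon -100°, lat -10°.
Square 6, 3: +6·2° lon, +3·1° lat → SW at lon -88°, lat -7°.
Cell spans 2° lon × 1° lat.
south -7.00, north -6.00.

-7.00, -6.00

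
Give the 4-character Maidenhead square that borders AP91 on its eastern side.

Longitude square 9; +1 → 10, wraps to 0, carry into field.
Longitude field A = 0; +1 → 1 = B.
The latitude characters are unchanged.

BP01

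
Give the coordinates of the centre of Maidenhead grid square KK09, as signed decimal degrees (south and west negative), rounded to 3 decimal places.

19.500, 21.000

Field K=10, K=10: +10·20° lon, +10·10° lat → SW at lon 20°, lat 10°.
Square 0, 9: +0·2° lon, +9·1° lat → SW at lon 20°, lat 19°.
Cell spans 2° lon × 1° lat. Centre is SW corner plus half of each.
latitude 19.500, longitude 21.000.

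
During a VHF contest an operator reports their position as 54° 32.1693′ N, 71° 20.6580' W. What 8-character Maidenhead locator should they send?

Offset from 180°W / 90°S: lon 108.65570°, lat 144.53616°.
Field: 108.65570/20 → 5 → F, 144.53616/10 → 14 → O; chars FO.
Square: 8.65570/2 → 4, 4.53616/1 → 4; chars 44.
Subsquare: 0.65570/0.0833333 → 7 → h, 0.53616/0.0416667 → 12 → m; chars hm.
Extended square: 0.07237/0.00833333 → 8, 0.03616/0.00416667 → 8; chars 88.

FO44hm88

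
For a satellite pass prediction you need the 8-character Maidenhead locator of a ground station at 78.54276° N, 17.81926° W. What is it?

Offset from 180°W / 90°S: lon 162.18074°, lat 168.54276°.
Field (20°×10°, letters A–R): 162.18074/20 → 8 → I, 168.54276/10 → 16 → Q; chars IQ.
Square (2°×1°, digits 0–9): 2.18074/2 → 1, 8.54276/1 → 8; chars 18.
Subsquare (5′×2.5′, letters a–x): 0.18074/0.0833333 → 2 → c, 0.54276/0.0416667 → 13 → n; chars cn.
Extended square (30″×15″, digits 0–9): 0.01407/0.00833333 → 1, 0.00109/0.00416667 → 0; chars 10.

IQ18cn10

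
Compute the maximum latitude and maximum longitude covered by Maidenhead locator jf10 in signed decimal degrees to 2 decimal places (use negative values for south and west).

Field J=9, F=5: +9·20° lon, +5·10° lat → SW at lon 0°, lat -40°.
Square 1, 0: +1·2° lon, +0·1° lat → SW at lon 2°, lat -40°.
Cell spans 2° lon × 1° lat. NE corner is SW corner plus one full cell.
latitude -39.00, longitude 4.00.

-39.00, 4.00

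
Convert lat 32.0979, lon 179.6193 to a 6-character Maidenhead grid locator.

Offset from 180°W / 90°S: lon 359.6193°, lat 122.0979°.
Field: 359.6193/20 → 17 → R, 122.0979/10 → 12 → M; chars RM.
Square: 19.6193/2 → 9, 2.0979/1 → 2; chars 92.
Subsquare: 1.6193/0.0833333 → 19 → t, 0.0979/0.0416667 → 2 → c; chars tc.

RM92tc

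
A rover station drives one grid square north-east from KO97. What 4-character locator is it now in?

Longitude square 9; +1 → 10, wraps to 0, carry into field.
Longitude field K = 10; +1 → 11 = L.
Latitude square 7; +1 → 8.

LO08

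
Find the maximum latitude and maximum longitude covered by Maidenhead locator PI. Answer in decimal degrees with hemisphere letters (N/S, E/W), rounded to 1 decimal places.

Field P=15, I=8: +15·20° lon, +8·10° lat → SW at lon 120°, lat -10°.
Cell spans 20° lon × 10° lat. NE corner is SW corner plus one full cell.
latitude 0.0° N, longitude 140.0° E.

0.0° N, 140.0° E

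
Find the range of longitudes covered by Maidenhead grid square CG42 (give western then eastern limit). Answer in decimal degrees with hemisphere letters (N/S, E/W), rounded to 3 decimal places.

132.000° W, 130.000° W

Field C=2, G=6: +2·20° lon, +6·10° lat → SW at lon -140°, lat -30°.
Square 4, 2: +4·2° lon, +2·1° lat → SW at lon -132°, lat -28°.
Cell spans 2° lon × 1° lat.
west 132.000° W, east 130.000° W.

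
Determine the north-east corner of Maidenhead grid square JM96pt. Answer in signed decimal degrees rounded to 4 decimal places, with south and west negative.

Field J=9, M=12: +9·20° lon, +12·10° lat → SW at lon 0°, lat 30°.
Square 9, 6: +9·2° lon, +6·1° lat → SW at lon 18°, lat 36°.
Subsquare p=15, t=19: +15·0.0833333° lon, +19·0.0416667° lat → SW at lon 19.25°, lat 36.7917°.
Cell spans 0.0833333° lon × 0.0416667° lat. NE corner is SW corner plus one full cell.
latitude 36.8333, longitude 19.3333.

36.8333, 19.3333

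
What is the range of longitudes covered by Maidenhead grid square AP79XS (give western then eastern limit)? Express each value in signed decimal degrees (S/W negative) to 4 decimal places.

-164.0833, -164.0000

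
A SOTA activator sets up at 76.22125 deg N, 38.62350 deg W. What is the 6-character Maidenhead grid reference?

Offset from 180°W / 90°S: lon 141.3765°, lat 166.2212°.
Field: lon ⌊141.3765/20⌋ = 7 → H; lat ⌊166.2212/10⌋ = 16 → Q.
Square: lon ⌊1.3765/2⌋ = 0; lat ⌊6.2212/1⌋ = 6.
Subsquare: lon ⌊1.3765/0.0833333⌋ = 16 → q; lat ⌊0.2212/0.0416667⌋ = 5 → f.

HQ06qf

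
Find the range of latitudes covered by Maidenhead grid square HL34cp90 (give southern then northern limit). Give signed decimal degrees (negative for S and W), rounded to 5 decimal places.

24.62500, 24.62917

Field H=7, L=11: +7·20° lon, +11·10° lat → SW at lon -40°, lat 20°.
Square 3, 4: +3·2° lon, +4·1° lat → SW at lon -34°, lat 24°.
Subsquare c=2, p=15: +2·0.0833333° lon, +15·0.0416667° lat → SW at lon -33.8333°, lat 24.625°.
Extended square 9, 0: +9·0.00833333° lon, +0·0.00416667° lat → SW at lon -33.7583°, lat 24.625°.
Cell spans 0.00833333° lon × 0.00416667° lat.
south 24.62500, north 24.62917.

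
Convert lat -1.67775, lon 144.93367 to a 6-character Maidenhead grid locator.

QI28lh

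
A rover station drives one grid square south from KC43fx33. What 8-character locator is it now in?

KC43fx32

Latitude extended square 3; −1 → 2.
The longitude characters are unchanged.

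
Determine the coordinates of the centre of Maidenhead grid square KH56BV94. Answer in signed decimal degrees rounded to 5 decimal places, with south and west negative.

-13.10625, 30.16250

Field K=10, H=7: +10·20° lon, +7·10° lat → SW at lon 20°, lat -20°.
Square 5, 6: +5·2° lon, +6·1° lat → SW at lon 30°, lat -14°.
Subsquare b=1, v=21: +1·0.0833333° lon, +21·0.0416667° lat → SW at lon 30.0833°, lat -13.125°.
Extended square 9, 4: +9·0.00833333° lon, +4·0.00416667° lat → SW at lon 30.1583°, lat -13.1083°.
Cell spans 0.00833333° lon × 0.00416667° lat. Centre is SW corner plus half of each.
latitude -13.10625, longitude 30.16250.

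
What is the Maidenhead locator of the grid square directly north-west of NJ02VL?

Longitude subsquare v = 21; −1 → 20 = u.
Latitude subsquare l = 11; +1 → 12 = m.

NJ02um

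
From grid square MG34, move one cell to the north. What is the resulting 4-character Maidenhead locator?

Latitude square 4; +1 → 5.
The longitude characters are unchanged.

MG35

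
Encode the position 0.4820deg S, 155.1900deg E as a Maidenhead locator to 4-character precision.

Shift to the Maidenhead origin (180°W, 90°S): lon 335.19, lat 89.52.
Field: 335.19/20 → 16 → Q, 89.52/10 → 8 → I; chars QI.
Square: 15.19/2 → 7, 9.52/1 → 9; chars 79.

QI79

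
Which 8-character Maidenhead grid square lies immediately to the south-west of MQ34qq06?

Longitude extended square 0; −1 → -1, wraps to 9, carry into subsquare.
Longitude subsquare q = 16; −1 → 15 = p.
Latitude extended square 6; −1 → 5.

MQ34pq95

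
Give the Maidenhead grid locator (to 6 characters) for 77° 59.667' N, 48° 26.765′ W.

GQ57sx

Shift to the Maidenhead origin (180°W, 90°S): lon 131.5539, lat 167.9945.
Field: lon ⌊131.5539/20⌋ = 6 → G; lat ⌊167.9945/10⌋ = 16 → Q.
Square: lon ⌊11.5539/2⌋ = 5; lat ⌊7.9945/1⌋ = 7.
Subsquare: lon ⌊1.5539/0.0833333⌋ = 18 → s; lat ⌊0.9945/0.0416667⌋ = 23 → x.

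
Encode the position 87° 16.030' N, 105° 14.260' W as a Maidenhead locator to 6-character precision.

DR77jg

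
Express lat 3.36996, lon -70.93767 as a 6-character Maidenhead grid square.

FJ43mi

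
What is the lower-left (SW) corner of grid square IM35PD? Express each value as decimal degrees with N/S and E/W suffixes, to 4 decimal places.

35.1250° N, 12.7500° W

Field I=8, M=12: +8·20° lon, +12·10° lat → SW at lon -20°, lat 30°.
Square 3, 5: +3·2° lon, +5·1° lat → SW at lon -14°, lat 35°.
Subsquare p=15, d=3: +15·0.0833333° lon, +3·0.0416667° lat → SW at lon -12.75°, lat 35.125°.
latitude 35.1250° N, longitude 12.7500° W.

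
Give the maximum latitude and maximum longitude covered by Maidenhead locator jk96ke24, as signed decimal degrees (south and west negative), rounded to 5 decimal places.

16.18750, 18.85833

Field J=9, K=10: +9·20° lon, +10·10° lat → SW at lon 0°, lat 10°.
Square 9, 6: +9·2° lon, +6·1° lat → SW at lon 18°, lat 16°.
Subsquare k=10, e=4: +10·0.0833333° lon, +4·0.0416667° lat → SW at lon 18.8333°, lat 16.1667°.
Extended square 2, 4: +2·0.00833333° lon, +4·0.00416667° lat → SW at lon 18.85°, lat 16.1833°.
Cell spans 0.00833333° lon × 0.00416667° lat. NE corner is SW corner plus one full cell.
latitude 16.18750, longitude 18.85833.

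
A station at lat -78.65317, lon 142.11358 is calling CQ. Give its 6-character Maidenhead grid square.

Offset from 180°W / 90°S: lon 322.1136°, lat 11.3468°.
Field: lon ⌊322.1136/20⌋ = 16 → Q; lat ⌊11.3468/10⌋ = 1 → B.
Square: lon ⌊2.1136/2⌋ = 1; lat ⌊1.3468/1⌋ = 1.
Subsquare: lon ⌊0.1136/0.0833333⌋ = 1 → b; lat ⌊0.3468/0.0416667⌋ = 8 → i.

QB11bi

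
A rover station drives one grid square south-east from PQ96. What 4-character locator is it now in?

QQ05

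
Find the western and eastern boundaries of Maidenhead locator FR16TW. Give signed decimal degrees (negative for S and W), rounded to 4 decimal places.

-76.4167, -76.3333

Field F=5, R=17: +5·20° lon, +17·10° lat → SW at lon -80°, lat 80°.
Square 1, 6: +1·2° lon, +6·1° lat → SW at lon -78°, lat 86°.
Subsquare t=19, w=22: +19·0.0833333° lon, +22·0.0416667° lat → SW at lon -76.4167°, lat 86.9167°.
Cell spans 0.0833333° lon × 0.0416667° lat.
west -76.4167, east -76.3333.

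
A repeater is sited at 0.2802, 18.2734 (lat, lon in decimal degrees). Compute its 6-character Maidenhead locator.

JJ90dg

Offset from 180°W / 90°S: lon 198.2734°, lat 90.2802°.
Field (20°×10°, letters A–R): 198.2734/20 → 9 → J, 90.2802/10 → 9 → J; chars JJ.
Square (2°×1°, digits 0–9): 18.2734/2 → 9, 0.2802/1 → 0; chars 90.
Subsquare (5′×2.5′, letters a–x): 0.2734/0.0833333 → 3 → d, 0.2802/0.0416667 → 6 → g; chars dg.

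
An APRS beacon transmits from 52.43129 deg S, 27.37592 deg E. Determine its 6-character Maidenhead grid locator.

KD37qn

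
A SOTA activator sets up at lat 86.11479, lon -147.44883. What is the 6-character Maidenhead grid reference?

Add 180° to longitude and 90° to latitude: 32.5512, 176.1148.
Field (20°×10°, letters A–R): 32.5512/20 → 1 → B, 176.1148/10 → 17 → R; chars BR.
Square (2°×1°, digits 0–9): 12.5512/2 → 6, 6.1148/1 → 6; chars 66.
Subsquare (5′×2.5′, letters a–x): 0.5512/0.0833333 → 6 → g, 0.1148/0.0416667 → 2 → c; chars gc.

BR66gc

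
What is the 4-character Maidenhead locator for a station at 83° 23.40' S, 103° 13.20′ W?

DA86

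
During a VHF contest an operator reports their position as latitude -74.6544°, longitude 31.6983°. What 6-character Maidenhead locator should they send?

KB55ui

Offset from 180°W / 90°S: lon 211.6983°, lat 15.3456°.
Field (20°×10°, letters A–R): lon ⌊211.6983/20⌋ = 10 → K; lat ⌊15.3456/10⌋ = 1 → B.
Square (2°×1°, digits 0–9): lon ⌊11.6983/2⌋ = 5; lat ⌊5.3456/1⌋ = 5.
Subsquare (5′×2.5′, letters a–x): lon ⌊1.6983/0.0833333⌋ = 20 → u; lat ⌊0.3456/0.0416667⌋ = 8 → i.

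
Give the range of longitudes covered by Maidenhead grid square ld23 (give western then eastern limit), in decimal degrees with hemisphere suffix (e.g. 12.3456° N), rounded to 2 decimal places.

44.00° E, 46.00° E

Field L=11, D=3: +11·20° lon, +3·10° lat → SW at lon 40°, lat -60°.
Square 2, 3: +2·2° lon, +3·1° lat → SW at lon 44°, lat -57°.
Cell spans 2° lon × 1° lat.
west 44.00° E, east 46.00° E.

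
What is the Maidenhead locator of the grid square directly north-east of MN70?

MN81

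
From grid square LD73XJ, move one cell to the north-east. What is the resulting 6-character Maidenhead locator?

Longitude subsquare x = 23; +1 → 24, wraps to 0 = a, carry into square.
Longitude square 7; +1 → 8.
Latitude subsquare j = 9; +1 → 10 = k.

LD83ak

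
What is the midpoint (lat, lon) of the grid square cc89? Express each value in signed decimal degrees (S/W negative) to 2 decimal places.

Field C=2, C=2: +2·20° lon, +2·10° lat → SW at lon -140°, lat -70°.
Square 8, 9: +8·2° lon, +9·1° lat → SW at lon -124°, lat -61°.
Cell spans 2° lon × 1° lat. Centre is SW corner plus half of each.
latitude -60.50, longitude -123.00.

-60.50, -123.00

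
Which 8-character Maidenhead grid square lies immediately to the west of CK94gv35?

CK94gv25

Longitude extended square 3; −1 → 2.
The latitude characters are unchanged.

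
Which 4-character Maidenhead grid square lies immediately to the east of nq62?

Longitude square 6; +1 → 7.
The latitude characters are unchanged.

NQ72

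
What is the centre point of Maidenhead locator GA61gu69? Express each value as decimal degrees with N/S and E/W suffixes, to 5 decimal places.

88.12708° S, 47.44583° W

Field G=6, A=0: +6·20° lon, +0·10° lat → SW at lon -60°, lat -90°.
Square 6, 1: +6·2° lon, +1·1° lat → SW at lon -48°, lat -89°.
Subsquare g=6, u=20: +6·0.0833333° lon, +20·0.0416667° lat → SW at lon -47.5°, lat -88.1667°.
Extended square 6, 9: +6·0.00833333° lon, +9·0.00416667° lat → SW at lon -47.45°, lat -88.1292°.
Cell spans 0.00833333° lon × 0.00416667° lat. Centre is SW corner plus half of each.
latitude 88.12708° S, longitude 47.44583° W.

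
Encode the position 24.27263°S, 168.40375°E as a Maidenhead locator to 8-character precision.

RG45er84

Add 180° to longitude and 90° to latitude: 348.40375, 65.72737.
Field (20°×10°, letters A–R): lon ⌊348.40375/20⌋ = 17 → R; lat ⌊65.72737/10⌋ = 6 → G.
Square (2°×1°, digits 0–9): lon ⌊8.40375/2⌋ = 4; lat ⌊5.72737/1⌋ = 5.
Subsquare (5′×2.5′, letters a–x): lon ⌊0.40375/0.0833333⌋ = 4 → e; lat ⌊0.72737/0.0416667⌋ = 17 → r.
Extended square (30″×15″, digits 0–9): lon ⌊0.07042/0.00833333⌋ = 8; lat ⌊0.01904/0.00416667⌋ = 4.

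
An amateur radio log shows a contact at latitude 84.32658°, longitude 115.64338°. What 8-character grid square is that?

OR74th78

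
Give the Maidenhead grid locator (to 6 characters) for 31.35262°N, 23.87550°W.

Shift to the Maidenhead origin (180°W, 90°S): lon 156.1245, lat 121.3526.
Field (20°×10°, letters A–R): lon ⌊156.1245/20⌋ = 7 → H; lat ⌊121.3526/10⌋ = 12 → M.
Square (2°×1°, digits 0–9): lon ⌊16.1245/2⌋ = 8; lat ⌊1.3526/1⌋ = 1.
Subsquare (5′×2.5′, letters a–x): lon ⌊0.1245/0.0833333⌋ = 1 → b; lat ⌊0.3526/0.0416667⌋ = 8 → i.

HM81bi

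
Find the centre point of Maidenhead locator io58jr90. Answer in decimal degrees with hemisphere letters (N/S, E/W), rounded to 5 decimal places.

58.71042° N, 9.17083° W

Field I=8, O=14: +8·20° lon, +14·10° lat → SW at lon -20°, lat 50°.
Square 5, 8: +5·2° lon, +8·1° lat → SW at lon -10°, lat 58°.
Subsquare j=9, r=17: +9·0.0833333° lon, +17·0.0416667° lat → SW at lon -9.25°, lat 58.7083°.
Extended square 9, 0: +9·0.00833333° lon, +0·0.00416667° lat → SW at lon -9.175°, lat 58.7083°.
Cell spans 0.00833333° lon × 0.00416667° lat. Centre is SW corner plus half of each.
latitude 58.71042° N, longitude 9.17083° W.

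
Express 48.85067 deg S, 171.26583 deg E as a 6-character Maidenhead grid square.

RE51pd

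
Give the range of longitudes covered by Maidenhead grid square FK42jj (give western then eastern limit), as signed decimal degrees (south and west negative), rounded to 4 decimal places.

-71.2500, -71.1667

Field F=5, K=10: +5·20° lon, +10·10° lat → SW at lon -80°, lat 10°.
Square 4, 2: +4·2° lon, +2·1° lat → SW at lon -72°, lat 12°.
Subsquare j=9, j=9: +9·0.0833333° lon, +9·0.0416667° lat → SW at lon -71.25°, lat 12.375°.
Cell spans 0.0833333° lon × 0.0416667° lat.
west -71.2500, east -71.1667.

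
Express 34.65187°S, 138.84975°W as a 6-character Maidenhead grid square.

CF05ni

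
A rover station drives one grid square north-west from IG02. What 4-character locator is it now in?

HG93

Longitude square 0; −1 → -1, wraps to 9, carry into field.
Longitude field I = 8; −1 → 7 = H.
Latitude square 2; +1 → 3.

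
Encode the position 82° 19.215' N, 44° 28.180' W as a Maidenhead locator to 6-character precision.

Shift to the Maidenhead origin (180°W, 90°S): lon 135.5303, lat 172.3202.
Field: lon ⌊135.5303/20⌋ = 6 → G; lat ⌊172.3202/10⌋ = 17 → R.
Square: lon ⌊15.5303/2⌋ = 7; lat ⌊2.3202/1⌋ = 2.
Subsquare: lon ⌊1.5303/0.0833333⌋ = 18 → s; lat ⌊0.3202/0.0416667⌋ = 7 → h.

GR72sh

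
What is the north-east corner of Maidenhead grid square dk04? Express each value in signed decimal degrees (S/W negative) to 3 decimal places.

Field D=3, K=10: +3·20° lon, +10·10° lat → SW at lon -120°, lat 10°.
Square 0, 4: +0·2° lon, +4·1° lat → SW at lon -120°, lat 14°.
Cell spans 2° lon × 1° lat. NE corner is SW corner plus one full cell.
latitude 15.000, longitude -118.000.

15.000, -118.000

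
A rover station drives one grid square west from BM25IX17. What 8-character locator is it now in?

Longitude extended square 1; −1 → 0.
The latitude characters are unchanged.

BM25ix07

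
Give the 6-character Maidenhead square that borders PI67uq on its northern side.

Latitude subsquare q = 16; +1 → 17 = r.
The longitude characters are unchanged.

PI67ur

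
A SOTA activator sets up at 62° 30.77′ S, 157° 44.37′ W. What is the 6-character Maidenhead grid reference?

Offset from 180°W / 90°S: lon 22.2605°, lat 27.4872°.
Field: lon ⌊22.2605/20⌋ = 1 → B; lat ⌊27.4872/10⌋ = 2 → C.
Square: lon ⌊2.2605/2⌋ = 1; lat ⌊7.4872/1⌋ = 7.
Subsquare: lon ⌊0.2605/0.0833333⌋ = 3 → d; lat ⌊0.4872/0.0416667⌋ = 11 → l.

BC17dl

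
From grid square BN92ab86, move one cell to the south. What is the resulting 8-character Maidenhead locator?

Latitude extended square 6; −1 → 5.
The longitude characters are unchanged.

BN92ab85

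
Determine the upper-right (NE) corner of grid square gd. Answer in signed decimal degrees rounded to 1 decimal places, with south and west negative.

-50.0, -40.0

Field G=6, D=3: +6·20° lon, +3·10° lat → SW at lon -60°, lat -60°.
Cell spans 20° lon × 10° lat. NE corner is SW corner plus one full cell.
latitude -50.0, longitude -40.0.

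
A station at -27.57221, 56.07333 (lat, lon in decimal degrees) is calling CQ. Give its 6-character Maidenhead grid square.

LG82ak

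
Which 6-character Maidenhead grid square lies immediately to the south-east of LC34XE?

LC44ad

Longitude subsquare x = 23; +1 → 24, wraps to 0 = a, carry into square.
Longitude square 3; +1 → 4.
Latitude subsquare e = 4; −1 → 3 = d.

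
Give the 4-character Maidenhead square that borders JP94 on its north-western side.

JP85

Longitude square 9; −1 → 8.
Latitude square 4; +1 → 5.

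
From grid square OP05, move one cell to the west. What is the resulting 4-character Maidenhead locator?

NP95

Longitude square 0; −1 → -1, wraps to 9, carry into field.
Longitude field O = 14; −1 → 13 = N.
The latitude characters are unchanged.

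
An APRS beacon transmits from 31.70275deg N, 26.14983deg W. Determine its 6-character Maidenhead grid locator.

HM61wq

Add 180° to longitude and 90° to latitude: 153.8502, 121.7028.
Field: 153.8502/20 → 7 → H, 121.7028/10 → 12 → M; chars HM.
Square: 13.8502/2 → 6, 1.7028/1 → 1; chars 61.
Subsquare: 1.8502/0.0833333 → 22 → w, 0.7028/0.0416667 → 16 → q; chars wq.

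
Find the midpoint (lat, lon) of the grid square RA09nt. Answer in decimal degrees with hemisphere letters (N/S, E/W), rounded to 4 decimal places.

80.1875° S, 161.1250° E

Field R=17, A=0: +17·20° lon, +0·10° lat → SW at lon 160°, lat -90°.
Square 0, 9: +0·2° lon, +9·1° lat → SW at lon 160°, lat -81°.
Subsquare n=13, t=19: +13·0.0833333° lon, +19·0.0416667° lat → SW at lon 161.083°, lat -80.2083°.
Cell spans 0.0833333° lon × 0.0416667° lat. Centre is SW corner plus half of each.
latitude 80.1875° S, longitude 161.1250° E.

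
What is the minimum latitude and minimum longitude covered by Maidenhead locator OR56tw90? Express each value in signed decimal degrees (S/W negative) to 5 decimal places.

86.91667, 111.65833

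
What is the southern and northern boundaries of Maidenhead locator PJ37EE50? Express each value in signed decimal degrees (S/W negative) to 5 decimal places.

Field P=15, J=9: +15·20° lon, +9·10° lat → SW at lon 120°, lat 0°.
Square 3, 7: +3·2° lon, +7·1° lat → SW at lon 126°, lat 7°.
Subsquare e=4, e=4: +4·0.0833333° lon, +4·0.0416667° lat → SW at lon 126.333°, lat 7.16667°.
Extended square 5, 0: +5·0.00833333° lon, +0·0.00416667° lat → SW at lon 126.375°, lat 7.16667°.
Cell spans 0.00833333° lon × 0.00416667° lat.
south 7.16667, north 7.17083.

7.16667, 7.17083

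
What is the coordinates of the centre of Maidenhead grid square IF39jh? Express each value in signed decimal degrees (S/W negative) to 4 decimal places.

Field I=8, F=5: +8·20° lon, +5·10° lat → SW at lon -20°, lat -40°.
Square 3, 9: +3·2° lon, +9·1° lat → SW at lon -14°, lat -31°.
Subsquare j=9, h=7: +9·0.0833333° lon, +7·0.0416667° lat → SW at lon -13.25°, lat -30.7083°.
Cell spans 0.0833333° lon × 0.0416667° lat. Centre is SW corner plus half of each.
latitude -30.6875, longitude -13.2083.

-30.6875, -13.2083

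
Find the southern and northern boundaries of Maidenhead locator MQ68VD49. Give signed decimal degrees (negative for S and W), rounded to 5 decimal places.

78.16250, 78.16667

Field M=12, Q=16: +12·20° lon, +16·10° lat → SW at lon 60°, lat 70°.
Square 6, 8: +6·2° lon, +8·1° lat → SW at lon 72°, lat 78°.
Subsquare v=21, d=3: +21·0.0833333° lon, +3·0.0416667° lat → SW at lon 73.75°, lat 78.125°.
Extended square 4, 9: +4·0.00833333° lon, +9·0.00416667° lat → SW at lon 73.7833°, lat 78.1625°.
Cell spans 0.00833333° lon × 0.00416667° lat.
south 78.16250, north 78.16667.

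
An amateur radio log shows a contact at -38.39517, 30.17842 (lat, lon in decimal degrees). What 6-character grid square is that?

KF51co

Shift to the Maidenhead origin (180°W, 90°S): lon 210.1784, lat 51.6048.
Field: 210.1784/20 → 10 → K, 51.6048/10 → 5 → F; chars KF.
Square: 10.1784/2 → 5, 1.6048/1 → 1; chars 51.
Subsquare: 0.1784/0.0833333 → 2 → c, 0.6048/0.0416667 → 14 → o; chars co.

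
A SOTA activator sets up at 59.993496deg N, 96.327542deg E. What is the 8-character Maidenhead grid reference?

NO89dx98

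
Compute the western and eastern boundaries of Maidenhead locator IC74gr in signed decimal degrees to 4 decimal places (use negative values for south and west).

Field I=8, C=2: +8·20° lon, +2·10° lat → SW at lon -20°, lat -70°.
Square 7, 4: +7·2° lon, +4·1° lat → SW at lon -6°, lat -66°.
Subsquare g=6, r=17: +6·0.0833333° lon, +17·0.0416667° lat → SW at lon -5.5°, lat -65.2917°.
Cell spans 0.0833333° lon × 0.0416667° lat.
west -5.5000, east -5.4167.

-5.5000, -5.4167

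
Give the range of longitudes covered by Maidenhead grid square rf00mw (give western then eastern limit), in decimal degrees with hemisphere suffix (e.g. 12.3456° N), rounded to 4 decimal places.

Field R=17, F=5: +17·20° lon, +5·10° lat → SW at lon 160°, lat -40°.
Square 0, 0: +0·2° lon, +0·1° lat → SW at lon 160°, lat -40°.
Subsquare m=12, w=22: +12·0.0833333° lon, +22·0.0416667° lat → SW at lon 161°, lat -39.0833°.
Cell spans 0.0833333° lon × 0.0416667° lat.
west 161.0000° E, east 161.0833° E.

161.0000° E, 161.0833° E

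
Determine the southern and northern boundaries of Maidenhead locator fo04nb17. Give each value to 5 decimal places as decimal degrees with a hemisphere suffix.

Field F=5, O=14: +5·20° lon, +14·10° lat → SW at lon -80°, lat 50°.
Square 0, 4: +0·2° lon, +4·1° lat → SW at lon -80°, lat 54°.
Subsquare n=13, b=1: +13·0.0833333° lon, +1·0.0416667° lat → SW at lon -78.9167°, lat 54.0417°.
Extended square 1, 7: +1·0.00833333° lon, +7·0.00416667° lat → SW at lon -78.9083°, lat 54.0708°.
Cell spans 0.00833333° lon × 0.00416667° lat.
south 54.07083° N, north 54.07500° N.

54.07083° N, 54.07500° N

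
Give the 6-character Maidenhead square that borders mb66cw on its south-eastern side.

MB66dv

Longitude subsquare c = 2; +1 → 3 = d.
Latitude subsquare w = 22; −1 → 21 = v.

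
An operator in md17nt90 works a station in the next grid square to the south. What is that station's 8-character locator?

MD17ns99

Latitude extended square 0; −1 → -1, wraps to 9, carry into subsquare.
Latitude subsquare t = 19; −1 → 18 = s.
The longitude characters are unchanged.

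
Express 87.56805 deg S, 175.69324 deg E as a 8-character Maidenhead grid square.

RA72uk33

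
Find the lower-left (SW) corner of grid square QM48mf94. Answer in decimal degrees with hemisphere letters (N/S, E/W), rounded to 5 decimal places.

38.22500° N, 149.07500° E

Field Q=16, M=12: +16·20° lon, +12·10° lat → SW at lon 140°, lat 30°.
Square 4, 8: +4·2° lon, +8·1° lat → SW at lon 148°, lat 38°.
Subsquare m=12, f=5: +12·0.0833333° lon, +5·0.0416667° lat → SW at lon 149°, lat 38.2083°.
Extended square 9, 4: +9·0.00833333° lon, +4·0.00416667° lat → SW at lon 149.075°, lat 38.225°.
latitude 38.22500° N, longitude 149.07500° E.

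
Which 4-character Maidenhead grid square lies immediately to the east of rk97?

AK07

Longitude square 9; +1 → 10, wraps to 0, carry into field.
Longitude field R = 17; +1 → 18, wraps to 0 = A, wrapping around the antimeridian.
The latitude characters are unchanged.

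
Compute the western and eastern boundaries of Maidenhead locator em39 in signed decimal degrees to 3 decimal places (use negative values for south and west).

-94.000, -92.000

Field E=4, M=12: +4·20° lon, +12·10° lat → SW at lon -100°, lat 30°.
Square 3, 9: +3·2° lon, +9·1° lat → SW at lon -94°, lat 39°.
Cell spans 2° lon × 1° lat.
west -94.000, east -92.000.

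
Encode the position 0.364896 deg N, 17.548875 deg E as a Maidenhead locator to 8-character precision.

Offset from 180°W / 90°S: lon 197.54888°, lat 90.36490°.
Field: 197.54888/20 → 9 → J, 90.36490/10 → 9 → J; chars JJ.
Square: 17.54888/2 → 8, 0.36490/1 → 0; chars 80.
Subsquare: 1.54888/0.0833333 → 18 → s, 0.36490/0.0416667 → 8 → i; chars si.
Extended square: 0.04888/0.00833333 → 5, 0.03156/0.00416667 → 7; chars 57.

JJ80si57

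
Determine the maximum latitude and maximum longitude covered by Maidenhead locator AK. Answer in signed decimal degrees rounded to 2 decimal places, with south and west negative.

Field A=0, K=10: +0·20° lon, +10·10° lat → SW at lon -180°, lat 10°.
Cell spans 20° lon × 10° lat. NE corner is SW corner plus one full cell.
latitude 20.00, longitude -160.00.

20.00, -160.00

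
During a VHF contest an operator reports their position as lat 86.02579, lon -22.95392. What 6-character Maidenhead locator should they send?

HR86ma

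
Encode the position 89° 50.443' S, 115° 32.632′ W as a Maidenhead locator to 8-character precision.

Shift to the Maidenhead origin (180°W, 90°S): lon 64.45613, lat 0.15928.
Field (20°×10°, letters A–R): 64.45613/20 → 3 → D, 0.15928/10 → 0 → A; chars DA.
Square (2°×1°, digits 0–9): 4.45613/2 → 2, 0.15928/1 → 0; chars 20.
Subsquare (5′×2.5′, letters a–x): 0.45613/0.0833333 → 5 → f, 0.15928/0.0416667 → 3 → d; chars fd.
Extended square (30″×15″, digits 0–9): 0.03947/0.00833333 → 4, 0.03428/0.00416667 → 8; chars 48.

DA20fd48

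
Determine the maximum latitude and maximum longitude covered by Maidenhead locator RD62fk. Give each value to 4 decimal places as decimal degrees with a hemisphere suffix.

57.5417° S, 172.5000° E

Field R=17, D=3: +17·20° lon, +3·10° lat → SW at lon 160°, lat -60°.
Square 6, 2: +6·2° lon, +2·1° lat → SW at lon 172°, lat -58°.
Subsquare f=5, k=10: +5·0.0833333° lon, +10·0.0416667° lat → SW at lon 172.417°, lat -57.5833°.
Cell spans 0.0833333° lon × 0.0416667° lat. NE corner is SW corner plus one full cell.
latitude 57.5417° S, longitude 172.5000° E.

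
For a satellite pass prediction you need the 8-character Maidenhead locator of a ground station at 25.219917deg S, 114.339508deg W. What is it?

DG24ts97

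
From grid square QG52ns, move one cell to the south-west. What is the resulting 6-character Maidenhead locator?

QG52mr

Longitude subsquare n = 13; −1 → 12 = m.
Latitude subsquare s = 18; −1 → 17 = r.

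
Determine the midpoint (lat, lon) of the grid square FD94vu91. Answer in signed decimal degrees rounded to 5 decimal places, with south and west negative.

-55.16042, -60.17083

Field F=5, D=3: +5·20° lon, +3·10° lat → SW at lon -80°, lat -60°.
Square 9, 4: +9·2° lon, +4·1° lat → SW at lon -62°, lat -56°.
Subsquare v=21, u=20: +21·0.0833333° lon, +20·0.0416667° lat → SW at lon -60.25°, lat -55.1667°.
Extended square 9, 1: +9·0.00833333° lon, +1·0.00416667° lat → SW at lon -60.175°, lat -55.1625°.
Cell spans 0.00833333° lon × 0.00416667° lat. Centre is SW corner plus half of each.
latitude -55.16042, longitude -60.17083.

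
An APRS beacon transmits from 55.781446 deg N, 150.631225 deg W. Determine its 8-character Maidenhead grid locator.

Add 180° to longitude and 90° to latitude: 29.36877, 145.78145.
Field (20°×10°, letters A–R): lon ⌊29.36877/20⌋ = 1 → B; lat ⌊145.78145/10⌋ = 14 → O.
Square (2°×1°, digits 0–9): lon ⌊9.36877/2⌋ = 4; lat ⌊5.78145/1⌋ = 5.
Subsquare (5′×2.5′, letters a–x): lon ⌊1.36877/0.0833333⌋ = 16 → q; lat ⌊0.78145/0.0416667⌋ = 18 → s.
Extended square (30″×15″, digits 0–9): lon ⌊0.03544/0.00833333⌋ = 4; lat ⌊0.03145/0.00416667⌋ = 7.

BO45qs47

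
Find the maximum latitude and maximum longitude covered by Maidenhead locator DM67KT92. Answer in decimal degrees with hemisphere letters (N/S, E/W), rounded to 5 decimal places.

37.80417° N, 107.08333° W

Field D=3, M=12: +3·20° lon, +12·10° lat → SW at lon -120°, lat 30°.
Square 6, 7: +6·2° lon, +7·1° lat → SW at lon -108°, lat 37°.
Subsquare k=10, t=19: +10·0.0833333° lon, +19·0.0416667° lat → SW at lon -107.167°, lat 37.7917°.
Extended square 9, 2: +9·0.00833333° lon, +2·0.00416667° lat → SW at lon -107.092°, lat 37.8°.
Cell spans 0.00833333° lon × 0.00416667° lat. NE corner is SW corner plus one full cell.
latitude 37.80417° N, longitude 107.08333° W.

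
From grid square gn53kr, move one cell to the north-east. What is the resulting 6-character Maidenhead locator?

GN53ls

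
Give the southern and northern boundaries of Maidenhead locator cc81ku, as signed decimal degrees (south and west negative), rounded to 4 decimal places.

-68.1667, -68.1250

Field C=2, C=2: +2·20° lon, +2·10° lat → SW at lon -140°, lat -70°.
Square 8, 1: +8·2° lon, +1·1° lat → SW at lon -124°, lat -69°.
Subsquare k=10, u=20: +10·0.0833333° lon, +20·0.0416667° lat → SW at lon -123.167°, lat -68.1667°.
Cell spans 0.0833333° lon × 0.0416667° lat.
south -68.1667, north -68.1250.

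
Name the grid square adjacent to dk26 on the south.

DK25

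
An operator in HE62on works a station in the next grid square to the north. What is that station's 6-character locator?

HE62oo

Latitude subsquare n = 13; +1 → 14 = o.
The longitude characters are unchanged.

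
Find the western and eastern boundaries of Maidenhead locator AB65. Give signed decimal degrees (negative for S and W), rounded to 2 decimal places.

Field A=0, B=1: +0·20° lon, +1·10° lat → SW at lon -180°, lat -80°.
Square 6, 5: +6·2° lon, +5·1° lat → SW at lon -168°, lat -75°.
Cell spans 2° lon × 1° lat.
west -168.00, east -166.00.

-168.00, -166.00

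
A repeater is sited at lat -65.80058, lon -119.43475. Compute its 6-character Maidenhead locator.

Add 180° to longitude and 90° to latitude: 60.5653, 24.1994.
Field (20°×10°, letters A–R): 60.5653/20 → 3 → D, 24.1994/10 → 2 → C; chars DC.
Square (2°×1°, digits 0–9): 0.5653/2 → 0, 4.1994/1 → 4; chars 04.
Subsquare (5′×2.5′, letters a–x): 0.5653/0.0833333 → 6 → g, 0.1994/0.0416667 → 4 → e; chars ge.

DC04ge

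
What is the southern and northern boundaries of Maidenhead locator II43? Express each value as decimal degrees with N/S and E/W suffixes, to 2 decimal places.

Field I=8, I=8: +8·20° lon, +8·10° lat → SW at lon -20°, lat -10°.
Square 4, 3: +4·2° lon, +3·1° lat → SW at lon -12°, lat -7°.
Cell spans 2° lon × 1° lat.
south 7.00° S, north 6.00° S.

7.00° S, 6.00° S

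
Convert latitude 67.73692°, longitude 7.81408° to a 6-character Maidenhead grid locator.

JP37vr

Shift to the Maidenhead origin (180°W, 90°S): lon 187.8141, lat 157.7369.
Field: lon ⌊187.8141/20⌋ = 9 → J; lat ⌊157.7369/10⌋ = 15 → P.
Square: lon ⌊7.8141/2⌋ = 3; lat ⌊7.7369/1⌋ = 7.
Subsquare: lon ⌊1.8141/0.0833333⌋ = 21 → v; lat ⌊0.7369/0.0416667⌋ = 17 → r.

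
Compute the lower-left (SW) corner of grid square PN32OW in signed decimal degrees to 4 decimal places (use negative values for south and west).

42.9167, 127.1667

Field P=15, N=13: +15·20° lon, +13·10° lat → SW at lon 120°, lat 40°.
Square 3, 2: +3·2° lon, +2·1° lat → SW at lon 126°, lat 42°.
Subsquare o=14, w=22: +14·0.0833333° lon, +22·0.0416667° lat → SW at lon 127.167°, lat 42.9167°.
latitude 42.9167, longitude 127.1667.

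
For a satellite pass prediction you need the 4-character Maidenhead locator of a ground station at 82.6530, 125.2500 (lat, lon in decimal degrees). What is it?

Offset from 180°W / 90°S: lon 305.25°, lat 172.65°.
Field (20°×10°, letters A–R): 305.25/20 → 15 → P, 172.65/10 → 17 → R; chars PR.
Square (2°×1°, digits 0–9): 5.25/2 → 2, 2.65/1 → 2; chars 22.

PR22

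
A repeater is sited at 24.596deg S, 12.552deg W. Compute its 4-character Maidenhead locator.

IG35

Add 180° to longitude and 90° to latitude: 167.45, 65.40.
Field (20°×10°, letters A–R): lon ⌊167.45/20⌋ = 8 → I; lat ⌊65.40/10⌋ = 6 → G.
Square (2°×1°, digits 0–9): lon ⌊7.45/2⌋ = 3; lat ⌊5.40/1⌋ = 5.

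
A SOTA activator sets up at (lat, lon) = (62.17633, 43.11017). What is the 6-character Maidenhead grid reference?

LP12ne

Add 180° to longitude and 90° to latitude: 223.1102, 152.1763.
Field: lon ⌊223.1102/20⌋ = 11 → L; lat ⌊152.1763/10⌋ = 15 → P.
Square: lon ⌊3.1102/2⌋ = 1; lat ⌊2.1763/1⌋ = 2.
Subsquare: lon ⌊1.1102/0.0833333⌋ = 13 → n; lat ⌊0.1763/0.0416667⌋ = 4 → e.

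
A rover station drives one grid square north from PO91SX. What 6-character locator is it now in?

PO92sa

Latitude subsquare x = 23; +1 → 24, wraps to 0 = a, carry into square.
Latitude square 1; +1 → 2.
The longitude characters are unchanged.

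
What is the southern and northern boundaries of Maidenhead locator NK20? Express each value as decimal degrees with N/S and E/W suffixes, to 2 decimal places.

10.00° N, 11.00° N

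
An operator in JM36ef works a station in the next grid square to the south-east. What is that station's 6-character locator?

Longitude subsquare e = 4; +1 → 5 = f.
Latitude subsquare f = 5; −1 → 4 = e.

JM36fe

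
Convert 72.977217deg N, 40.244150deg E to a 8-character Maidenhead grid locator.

Offset from 180°W / 90°S: lon 220.24415°, lat 162.97722°.
Field: lon ⌊220.24415/20⌋ = 11 → L; lat ⌊162.97722/10⌋ = 16 → Q.
Square: lon ⌊0.24415/2⌋ = 0; lat ⌊2.97722/1⌋ = 2.
Subsquare: lon ⌊0.24415/0.0833333⌋ = 2 → c; lat ⌊0.97722/0.0416667⌋ = 23 → x.
Extended square: lon ⌊0.07748/0.00833333⌋ = 9; lat ⌊0.01888/0.00416667⌋ = 4.

LQ02cx94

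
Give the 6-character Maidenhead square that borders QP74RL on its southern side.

Latitude subsquare l = 11; −1 → 10 = k.
The longitude characters are unchanged.

QP74rk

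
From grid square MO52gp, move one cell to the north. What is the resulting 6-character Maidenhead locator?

MO52gq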